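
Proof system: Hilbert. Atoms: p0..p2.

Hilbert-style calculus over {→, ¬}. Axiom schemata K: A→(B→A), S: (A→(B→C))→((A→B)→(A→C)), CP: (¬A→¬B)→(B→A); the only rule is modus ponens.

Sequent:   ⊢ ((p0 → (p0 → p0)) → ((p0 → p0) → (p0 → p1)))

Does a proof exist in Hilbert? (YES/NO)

Truth-table refutation:
  v=000: Γ:[] Δ:[((p0 → (p0 → p0)) → ((p0 → p0) → (p0 → p1)))=T] refutes=False
  v=001: Γ:[] Δ:[((p0 → (p0 → p0)) → ((p0 → p0) → (p0 → p1)))=T] refutes=False
  v=010: Γ:[] Δ:[((p0 → (p0 → p0)) → ((p0 → p0) → (p0 → p1)))=T] refutes=False
  v=011: Γ:[] Δ:[((p0 → (p0 → p0)) → ((p0 → p0) → (p0 → p1)))=T] refutes=False
  v=100: Γ:[] Δ:[((p0 → (p0 → p0)) → ((p0 → p0) → (p0 → p1)))=F] refutes=True  ← countermodel

Result: NO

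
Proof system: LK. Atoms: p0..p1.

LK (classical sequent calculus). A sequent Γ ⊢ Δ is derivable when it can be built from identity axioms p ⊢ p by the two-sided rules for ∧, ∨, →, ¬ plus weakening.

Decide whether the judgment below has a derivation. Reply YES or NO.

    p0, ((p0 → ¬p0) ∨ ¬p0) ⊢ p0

Proof tree:
[∨L] p0, ((p0 → ¬p0) ∨ ¬p0) ⊢ p0
  [→L] p0, (p0 → ¬p0) ⊢ p0
    [WR] p0 ⊢ p0, p0
      [Ax] p0 ⊢ p0
    [¬L] p0, ¬p0 ⊢ 
      [Ax] p0 ⊢ p0
  [¬L] p0, ¬p0 ⊢ 
    [Ax] p0 ⊢ p0

Result: YES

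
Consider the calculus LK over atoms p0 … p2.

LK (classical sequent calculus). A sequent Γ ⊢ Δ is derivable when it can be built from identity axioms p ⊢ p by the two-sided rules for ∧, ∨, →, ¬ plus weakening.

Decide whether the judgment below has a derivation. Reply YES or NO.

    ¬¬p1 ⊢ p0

Enumerate valuations to refute Γ ⊢ Δ:
  v=000: Γ:[¬¬p1=F] Δ:[p0=F] refutes=False
  v=001: Γ:[¬¬p1=F] Δ:[p0=F] refutes=False
  v=010: Γ:[¬¬p1=T] Δ:[p0=F] refutes=True  ← countermodel

Result: NO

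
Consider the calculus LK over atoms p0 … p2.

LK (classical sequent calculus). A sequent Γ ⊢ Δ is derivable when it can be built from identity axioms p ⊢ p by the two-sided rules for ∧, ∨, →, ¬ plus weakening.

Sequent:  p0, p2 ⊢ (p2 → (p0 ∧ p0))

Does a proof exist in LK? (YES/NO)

Derivation (root first):
[WL] p0, p2 ⊢ (p2 → (p0 ∧ p0))
  [→R] p0 ⊢ (p2 → (p0 ∧ p0))
    [∧R] p2, p0 ⊢ (p0 ∧ p0)
      [Ax] p0 ⊢ p0
      [WL] p0, p2 ⊢ p0
        [Ax] p0 ⊢ p0

Result: YES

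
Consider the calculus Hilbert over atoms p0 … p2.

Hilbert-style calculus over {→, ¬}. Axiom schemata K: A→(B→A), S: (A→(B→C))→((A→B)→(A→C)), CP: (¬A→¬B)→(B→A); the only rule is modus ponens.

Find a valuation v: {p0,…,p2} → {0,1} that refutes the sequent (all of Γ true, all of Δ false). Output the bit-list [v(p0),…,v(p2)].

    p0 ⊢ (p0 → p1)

Search for a countermodel by truth-table:
  v=000: Γ:[p0=F] Δ:[(p0 → p1)=T] refutes=False
  v=001: Γ:[p0=F] Δ:[(p0 → p1)=T] refutes=False
  v=010: Γ:[p0=F] Δ:[(p0 → p1)=T] refutes=False
  v=011: Γ:[p0=F] Δ:[(p0 → p1)=T] refutes=False
  v=100: Γ:[p0=T] Δ:[(p0 → p1)=F] refutes=True  ← countermodel

Result: [1, 0, 0]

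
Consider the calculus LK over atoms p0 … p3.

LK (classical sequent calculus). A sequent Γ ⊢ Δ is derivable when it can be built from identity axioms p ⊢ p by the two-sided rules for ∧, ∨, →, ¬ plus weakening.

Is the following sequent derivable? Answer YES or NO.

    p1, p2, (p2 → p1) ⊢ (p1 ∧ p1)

Proof tree:
[∧R] p1, p2, (p2 → p1) ⊢ (p1 ∧ p1)
  [→L] p2, (p2 → p1) ⊢ p1
    [Ax] p2 ⊢ p2
    [Ax] p1 ⊢ p1
  [Ax] p1 ⊢ p1

Result: YES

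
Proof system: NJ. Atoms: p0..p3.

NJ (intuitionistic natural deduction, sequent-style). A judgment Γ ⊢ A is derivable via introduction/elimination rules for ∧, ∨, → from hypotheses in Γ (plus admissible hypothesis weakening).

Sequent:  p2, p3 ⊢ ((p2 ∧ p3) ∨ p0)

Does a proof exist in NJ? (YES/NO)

Derivation (root first):
[∨I₁] p2, p3 ⊢ ((p2 ∧ p3) ∨ p0)
  [∧I] p2, p3 ⊢ (p2 ∧ p3)
    [Ax] p2 ⊢ p2
    [Ax] p3 ⊢ p3

Result: YES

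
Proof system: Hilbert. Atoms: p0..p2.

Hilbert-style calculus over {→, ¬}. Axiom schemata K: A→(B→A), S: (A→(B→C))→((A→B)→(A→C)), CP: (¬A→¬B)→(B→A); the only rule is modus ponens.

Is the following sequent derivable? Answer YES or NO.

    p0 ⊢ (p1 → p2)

Enumerate valuations to refute Γ ⊢ Δ:
  v=000: Γ:[p0=F] Δ:[(p1 → p2)=T] refutes=False
  v=001: Γ:[p0=F] Δ:[(p1 → p2)=T] refutes=False
  v=010: Γ:[p0=F] Δ:[(p1 → p2)=F] refutes=False
  v=011: Γ:[p0=F] Δ:[(p1 → p2)=T] refutes=False
  v=100: Γ:[p0=T] Δ:[(p1 → p2)=T] refutes=False
  v=101: Γ:[p0=T] Δ:[(p1 → p2)=T] refutes=False
  v=110: Γ:[p0=T] Δ:[(p1 → p2)=F] refutes=True  ← countermodel

Result: NO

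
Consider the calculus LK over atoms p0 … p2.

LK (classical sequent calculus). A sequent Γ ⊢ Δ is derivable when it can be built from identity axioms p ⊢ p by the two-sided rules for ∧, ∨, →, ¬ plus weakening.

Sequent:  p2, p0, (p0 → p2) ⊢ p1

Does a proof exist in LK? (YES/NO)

Truth-table refutation:
  v=000: Γ:[p2=F, p0=F, (p0 → p2)=T] Δ:[p1=F] refutes=False
  v=001: Γ:[p2=T, p0=F, (p0 → p2)=T] Δ:[p1=F] refutes=False
  v=010: Γ:[p2=F, p0=F, (p0 → p2)=T] Δ:[p1=T] refutes=False
  v=011: Γ:[p2=T, p0=F, (p0 → p2)=T] Δ:[p1=T] refutes=False
  v=100: Γ:[p2=F, p0=T, (p0 → p2)=F] Δ:[p1=F] refutes=False
  v=101: Γ:[p2=T, p0=T, (p0 → p2)=T] Δ:[p1=F] refutes=True  ← countermodel

Result: NO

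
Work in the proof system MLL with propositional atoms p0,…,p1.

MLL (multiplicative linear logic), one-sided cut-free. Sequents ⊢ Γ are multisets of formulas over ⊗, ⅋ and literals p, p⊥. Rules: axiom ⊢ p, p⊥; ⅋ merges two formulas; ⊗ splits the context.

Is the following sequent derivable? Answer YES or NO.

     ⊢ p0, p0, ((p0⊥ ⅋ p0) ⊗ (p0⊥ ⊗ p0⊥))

Proof tree:
[⊗]  ⊢ p0, p0, ((p0⊥ ⅋ p0) ⊗ (p0⊥ ⊗ p0⊥))
  [⅋]  ⊢ (p0⊥ ⅋ p0)
    [Ax]  ⊢ p0, p0⊥
  [⊗]  ⊢ p0, p0, (p0⊥ ⊗ p0⊥)
    [Ax]  ⊢ p0, p0⊥
    [Ax]  ⊢ p0, p0⊥

Result: YES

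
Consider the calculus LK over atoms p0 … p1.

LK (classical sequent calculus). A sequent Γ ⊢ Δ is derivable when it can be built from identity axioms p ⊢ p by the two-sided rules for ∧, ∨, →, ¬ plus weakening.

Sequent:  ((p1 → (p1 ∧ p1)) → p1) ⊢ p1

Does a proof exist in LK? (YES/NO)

Derivation trace:
[→L] ((p1 → (p1 ∧ p1)) → p1) ⊢ p1
  [→R]  ⊢ (p1 → (p1 ∧ p1))
    [∧R] p1 ⊢ (p1 ∧ p1)
      [Ax] p1 ⊢ p1
      [Ax] p1 ⊢ p1
  [Ax] p1 ⊢ p1

Result: YES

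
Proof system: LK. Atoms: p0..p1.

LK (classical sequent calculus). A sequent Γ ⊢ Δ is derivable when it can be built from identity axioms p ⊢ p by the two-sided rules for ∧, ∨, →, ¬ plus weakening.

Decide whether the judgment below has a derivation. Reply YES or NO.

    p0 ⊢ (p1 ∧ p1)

Truth-table refutation:
  v=00: Γ:[p0=F] Δ:[(p1 ∧ p1)=F] refutes=False
  v=01: Γ:[p0=F] Δ:[(p1 ∧ p1)=T] refutes=False
  v=10: Γ:[p0=T] Δ:[(p1 ∧ p1)=F] refutes=True  ← countermodel

Result: NO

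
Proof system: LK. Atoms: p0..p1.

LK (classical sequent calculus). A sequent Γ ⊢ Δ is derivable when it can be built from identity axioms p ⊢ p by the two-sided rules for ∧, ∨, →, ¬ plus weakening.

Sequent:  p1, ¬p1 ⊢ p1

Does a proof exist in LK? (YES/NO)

Derivation (root first):
[¬L] p1, ¬p1 ⊢ p1
  [WR] p1 ⊢ p1, p1
    [Ax] p1 ⊢ p1

Result: YES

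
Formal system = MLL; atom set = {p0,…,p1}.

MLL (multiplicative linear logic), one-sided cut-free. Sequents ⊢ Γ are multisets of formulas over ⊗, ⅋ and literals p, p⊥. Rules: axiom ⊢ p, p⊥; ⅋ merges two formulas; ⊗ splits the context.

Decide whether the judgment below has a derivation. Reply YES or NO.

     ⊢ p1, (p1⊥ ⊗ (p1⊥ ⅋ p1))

Derivation trace:
[⊗]  ⊢ p1, (p1⊥ ⊗ (p1⊥ ⅋ p1))
  [Ax]  ⊢ p1, p1⊥
  [⅋]  ⊢ (p1⊥ ⅋ p1)
    [Ax]  ⊢ p1, p1⊥

Result: YES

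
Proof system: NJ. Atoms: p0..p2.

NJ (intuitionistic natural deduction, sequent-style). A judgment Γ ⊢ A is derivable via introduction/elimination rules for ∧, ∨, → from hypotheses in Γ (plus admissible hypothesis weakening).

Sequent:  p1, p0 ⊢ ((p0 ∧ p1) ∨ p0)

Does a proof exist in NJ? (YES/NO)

Derivation trace:
[∨I₁] p1, p0 ⊢ ((p0 ∧ p1) ∨ p0)
  [∧I] p1, p0 ⊢ (p0 ∧ p1)
    [Ax] p0 ⊢ p0
    [Ax] p1 ⊢ p1

Result: YES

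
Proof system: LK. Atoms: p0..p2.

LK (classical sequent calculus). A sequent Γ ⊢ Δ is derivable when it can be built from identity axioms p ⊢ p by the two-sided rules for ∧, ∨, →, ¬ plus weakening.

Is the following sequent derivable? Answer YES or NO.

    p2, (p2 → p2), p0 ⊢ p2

Derivation (root first):
[WL] p2, (p2 → p2), p0 ⊢ p2
  [→L] p2, (p2 → p2) ⊢ p2
    [Ax] p2 ⊢ p2
    [Ax] p2 ⊢ p2

Result: YES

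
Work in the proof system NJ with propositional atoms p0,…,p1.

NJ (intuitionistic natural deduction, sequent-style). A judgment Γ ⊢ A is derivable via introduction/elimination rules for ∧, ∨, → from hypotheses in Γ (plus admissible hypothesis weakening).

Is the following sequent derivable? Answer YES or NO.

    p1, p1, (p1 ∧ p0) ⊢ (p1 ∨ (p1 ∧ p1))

Proof tree:
[Wk] p1, p1, (p1 ∧ p0) ⊢ (p1 ∨ (p1 ∧ p1))
  [Wk] p1, p1 ⊢ (p1 ∨ (p1 ∧ p1))
    [∨I₂] p1 ⊢ (p1 ∨ (p1 ∧ p1))
      [∧I] p1 ⊢ (p1 ∧ p1)
        [Ax] p1 ⊢ p1
        [Ax] p1 ⊢ p1

Result: YES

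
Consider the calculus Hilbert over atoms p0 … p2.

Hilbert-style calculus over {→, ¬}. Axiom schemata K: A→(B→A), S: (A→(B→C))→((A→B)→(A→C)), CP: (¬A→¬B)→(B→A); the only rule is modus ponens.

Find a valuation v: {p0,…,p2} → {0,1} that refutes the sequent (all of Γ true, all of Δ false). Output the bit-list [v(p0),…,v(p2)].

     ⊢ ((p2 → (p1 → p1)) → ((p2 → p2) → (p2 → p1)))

Truth-table refutation:
  v=000: Γ:[] Δ:[((p2 → (p1 → p1)) → ((p2 → p2) → (p2 → p1)))=T] refutes=False
  v=001: Γ:[] Δ:[((p2 → (p1 → p1)) → ((p2 → p2) → (p2 → p1)))=F] refutes=True  ← countermodel

Result: [0, 0, 1]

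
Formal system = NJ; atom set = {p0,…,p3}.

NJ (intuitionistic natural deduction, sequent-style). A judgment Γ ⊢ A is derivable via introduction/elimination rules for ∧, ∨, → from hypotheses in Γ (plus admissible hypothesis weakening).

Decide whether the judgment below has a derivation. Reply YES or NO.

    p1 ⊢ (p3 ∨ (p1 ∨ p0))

Proof tree:
[∨I₂] p1 ⊢ (p3 ∨ (p1 ∨ p0))
  [∨I₁] p1 ⊢ (p1 ∨ p0)
    [Ax] p1 ⊢ p1

Result: YES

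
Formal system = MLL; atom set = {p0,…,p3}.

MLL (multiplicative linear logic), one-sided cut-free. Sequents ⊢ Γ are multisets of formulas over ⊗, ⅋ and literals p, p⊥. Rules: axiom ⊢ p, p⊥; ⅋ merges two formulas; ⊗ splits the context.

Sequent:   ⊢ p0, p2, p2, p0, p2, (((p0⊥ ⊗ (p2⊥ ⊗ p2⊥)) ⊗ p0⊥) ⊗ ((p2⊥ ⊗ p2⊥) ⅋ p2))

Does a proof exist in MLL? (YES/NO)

Proof tree:
[⊗]  ⊢ p0, p2, p2, p0, p2, (((p0⊥ ⊗ (p2⊥ ⊗ p2⊥)) ⊗ p0⊥) ⊗ ((p2⊥ ⊗ p2⊥) ⅋ p2))
  [⊗]  ⊢ p0, p2, p2, p0, ((p0⊥ ⊗ (p2⊥ ⊗ p2⊥)) ⊗ p0⊥)
    [⊗]  ⊢ p0, p2, p2, (p0⊥ ⊗ (p2⊥ ⊗ p2⊥))
      [Ax]  ⊢ p0, p0⊥
      [⊗]  ⊢ p2, p2, (p2⊥ ⊗ p2⊥)
        [Ax]  ⊢ p2, p2⊥
        [Ax]  ⊢ p2, p2⊥
    [Ax]  ⊢ p0, p0⊥
  [⅋]  ⊢ p2, ((p2⊥ ⊗ p2⊥) ⅋ p2)
    [⊗]  ⊢ p2, p2, (p2⊥ ⊗ p2⊥)
      [Ax]  ⊢ p2, p2⊥
      [Ax]  ⊢ p2, p2⊥

Result: YES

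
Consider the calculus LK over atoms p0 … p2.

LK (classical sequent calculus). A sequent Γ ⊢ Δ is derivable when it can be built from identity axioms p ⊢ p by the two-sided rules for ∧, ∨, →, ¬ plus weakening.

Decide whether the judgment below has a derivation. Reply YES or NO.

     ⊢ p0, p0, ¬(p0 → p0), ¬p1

Search for a countermodel by truth-table:
  v=000: Γ:[] Δ:[p0=F, p0=F, ¬(p0 → p0)=F, ¬p1=T] refutes=False
  v=001: Γ:[] Δ:[p0=F, p0=F, ¬(p0 → p0)=F, ¬p1=T] refutes=False
  v=010: Γ:[] Δ:[p0=F, p0=F, ¬(p0 → p0)=F, ¬p1=F] refutes=True  ← countermodel

Result: NO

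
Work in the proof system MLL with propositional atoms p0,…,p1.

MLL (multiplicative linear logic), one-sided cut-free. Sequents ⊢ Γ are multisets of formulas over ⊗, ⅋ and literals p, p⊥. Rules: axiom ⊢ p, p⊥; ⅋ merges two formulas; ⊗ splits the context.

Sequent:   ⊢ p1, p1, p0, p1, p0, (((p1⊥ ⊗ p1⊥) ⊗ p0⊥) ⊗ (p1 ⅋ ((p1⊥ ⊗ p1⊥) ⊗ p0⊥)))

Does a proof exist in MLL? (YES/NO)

Proof tree:
[⊗]  ⊢ p1, p1, p0, p1, p0, (((p1⊥ ⊗ p1⊥) ⊗ p0⊥) ⊗ (p1 ⅋ ((p1⊥ ⊗ p1⊥) ⊗ p0⊥)))
  [⊗]  ⊢ p1, p1, p0, ((p1⊥ ⊗ p1⊥) ⊗ p0⊥)
    [⊗]  ⊢ p1, p1, (p1⊥ ⊗ p1⊥)
      [Ax]  ⊢ p1, p1⊥
      [Ax]  ⊢ p1, p1⊥
    [Ax]  ⊢ p0, p0⊥
  [⅋]  ⊢ p1, p0, (p1 ⅋ ((p1⊥ ⊗ p1⊥) ⊗ p0⊥))
    [⊗]  ⊢ p1, p1, p0, ((p1⊥ ⊗ p1⊥) ⊗ p0⊥)
      [⊗]  ⊢ p1, p1, (p1⊥ ⊗ p1⊥)
        [Ax]  ⊢ p1, p1⊥
        [Ax]  ⊢ p1, p1⊥
      [Ax]  ⊢ p0, p0⊥

Result: YES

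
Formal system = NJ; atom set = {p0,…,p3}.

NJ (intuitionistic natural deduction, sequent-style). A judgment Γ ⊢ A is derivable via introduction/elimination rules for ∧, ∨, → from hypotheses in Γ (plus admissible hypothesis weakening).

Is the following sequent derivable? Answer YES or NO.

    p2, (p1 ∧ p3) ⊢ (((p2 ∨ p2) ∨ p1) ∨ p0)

Derivation trace:
[∨I₁] p2, (p1 ∧ p3) ⊢ (((p2 ∨ p2) ∨ p1) ∨ p0)
  [Wk] p2, (p1 ∧ p3) ⊢ ((p2 ∨ p2) ∨ p1)
    [∨I₁] p2 ⊢ ((p2 ∨ p2) ∨ p1)
      [∨I₁] p2 ⊢ (p2 ∨ p2)
        [Ax] p2 ⊢ p2

Result: YES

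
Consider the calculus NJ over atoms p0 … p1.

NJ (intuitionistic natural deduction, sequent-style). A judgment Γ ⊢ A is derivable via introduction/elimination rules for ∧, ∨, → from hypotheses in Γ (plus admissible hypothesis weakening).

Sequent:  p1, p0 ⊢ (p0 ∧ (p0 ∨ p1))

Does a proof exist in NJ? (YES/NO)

Derivation trace:
[∧I] p1, p0 ⊢ (p0 ∧ (p0 ∨ p1))
  [Ax] p0 ⊢ p0
  [∨I₂] p1 ⊢ (p0 ∨ p1)
    [Ax] p1 ⊢ p1

Result: YES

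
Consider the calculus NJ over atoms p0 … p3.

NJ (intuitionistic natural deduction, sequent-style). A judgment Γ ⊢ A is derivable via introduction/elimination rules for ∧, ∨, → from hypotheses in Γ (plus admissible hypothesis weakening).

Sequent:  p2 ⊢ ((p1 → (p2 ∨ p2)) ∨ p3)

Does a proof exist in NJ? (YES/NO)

Proof tree:
[∨I₁] p2 ⊢ ((p1 → (p2 ∨ p2)) ∨ p3)
  [→I] p2 ⊢ (p1 → (p2 ∨ p2))
    [∨I₁] p2, p1 ⊢ (p2 ∨ p2)
      [Wk] p2, p1 ⊢ p2
        [Ax] p2 ⊢ p2

Result: YES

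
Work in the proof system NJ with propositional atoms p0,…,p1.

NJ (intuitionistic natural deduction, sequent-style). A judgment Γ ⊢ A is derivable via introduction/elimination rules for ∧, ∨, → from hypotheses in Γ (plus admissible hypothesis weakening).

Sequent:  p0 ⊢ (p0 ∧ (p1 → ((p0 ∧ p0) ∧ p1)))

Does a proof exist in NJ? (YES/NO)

Derivation trace:
[∧I] p0 ⊢ (p0 ∧ (p1 → ((p0 ∧ p0) ∧ p1)))
  [Ax] p0 ⊢ p0
  [→I] p0 ⊢ (p1 → ((p0 ∧ p0) ∧ p1))
    [∧I] p1, p0 ⊢ ((p0 ∧ p0) ∧ p1)
      [∧I] p0 ⊢ (p0 ∧ p0)
        [Ax] p0 ⊢ p0
        [Ax] p0 ⊢ p0
      [Ax] p1 ⊢ p1

Result: YES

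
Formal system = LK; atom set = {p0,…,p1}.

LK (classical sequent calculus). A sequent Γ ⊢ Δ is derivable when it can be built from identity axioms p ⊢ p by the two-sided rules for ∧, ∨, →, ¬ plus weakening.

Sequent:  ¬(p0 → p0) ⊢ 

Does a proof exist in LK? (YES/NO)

Derivation trace:
[¬L] ¬(p0 → p0) ⊢ 
  [→R]  ⊢ (p0 → p0)
    [Ax] p0 ⊢ p0

Result: YES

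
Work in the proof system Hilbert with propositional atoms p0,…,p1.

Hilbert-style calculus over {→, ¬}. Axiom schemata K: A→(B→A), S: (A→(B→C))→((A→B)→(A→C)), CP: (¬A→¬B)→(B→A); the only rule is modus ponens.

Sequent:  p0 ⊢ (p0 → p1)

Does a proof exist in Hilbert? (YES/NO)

Enumerate valuations to refute Γ ⊢ Δ:
  v=00: Γ:[p0=F] Δ:[(p0 → p1)=T] refutes=False
  v=01: Γ:[p0=F] Δ:[(p0 → p1)=T] refutes=False
  v=10: Γ:[p0=T] Δ:[(p0 → p1)=F] refutes=True  ← countermodel

Result: NO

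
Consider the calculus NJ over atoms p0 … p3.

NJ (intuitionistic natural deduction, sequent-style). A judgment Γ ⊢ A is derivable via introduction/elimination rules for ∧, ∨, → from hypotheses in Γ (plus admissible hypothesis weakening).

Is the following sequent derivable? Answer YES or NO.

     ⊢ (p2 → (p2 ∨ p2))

Derivation (root first):
[→I]  ⊢ (p2 → (p2 ∨ p2))
  [∨I₁] p2 ⊢ (p2 ∨ p2)
    [Ax] p2 ⊢ p2

Result: YES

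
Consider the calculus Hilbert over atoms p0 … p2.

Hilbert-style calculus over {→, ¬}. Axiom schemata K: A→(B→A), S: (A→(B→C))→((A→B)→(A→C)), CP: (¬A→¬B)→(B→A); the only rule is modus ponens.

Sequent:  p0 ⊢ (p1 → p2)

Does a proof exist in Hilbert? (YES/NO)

Search for a countermodel by truth-table:
  v=000: Γ:[p0=F] Δ:[(p1 → p2)=T] refutes=False
  v=001: Γ:[p0=F] Δ:[(p1 → p2)=T] refutes=False
  v=010: Γ:[p0=F] Δ:[(p1 → p2)=F] refutes=False
  v=011: Γ:[p0=F] Δ:[(p1 → p2)=T] refutes=False
  v=100: Γ:[p0=T] Δ:[(p1 → p2)=T] refutes=False
  v=101: Γ:[p0=T] Δ:[(p1 → p2)=T] refutes=False
  v=110: Γ:[p0=T] Δ:[(p1 → p2)=F] refutes=True  ← countermodel

Result: NO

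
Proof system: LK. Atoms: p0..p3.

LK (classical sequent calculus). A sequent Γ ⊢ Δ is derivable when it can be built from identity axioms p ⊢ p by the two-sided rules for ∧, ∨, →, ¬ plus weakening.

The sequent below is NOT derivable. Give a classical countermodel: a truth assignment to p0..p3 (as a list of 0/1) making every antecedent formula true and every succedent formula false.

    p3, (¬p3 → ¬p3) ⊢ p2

Truth-table refutation:
  v=0000: Γ:[p3=F, (¬p3 → ¬p3)=T] Δ:[p2=F] refutes=False
  v=0001: Γ:[p3=T, (¬p3 → ¬p3)=T] Δ:[p2=F] refutes=True  ← countermodel

Result: [0, 0, 0, 1]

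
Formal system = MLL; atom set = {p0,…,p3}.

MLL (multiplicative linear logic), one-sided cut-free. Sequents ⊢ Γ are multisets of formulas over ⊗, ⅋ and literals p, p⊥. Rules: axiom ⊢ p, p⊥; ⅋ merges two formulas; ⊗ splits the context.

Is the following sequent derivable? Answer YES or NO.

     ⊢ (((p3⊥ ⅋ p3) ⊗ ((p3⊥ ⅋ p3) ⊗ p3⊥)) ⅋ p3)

Derivation (root first):
[⅋]  ⊢ (((p3⊥ ⅋ p3) ⊗ ((p3⊥ ⅋ p3) ⊗ p3⊥)) ⅋ p3)
  [⊗]  ⊢ p3, ((p3⊥ ⅋ p3) ⊗ ((p3⊥ ⅋ p3) ⊗ p3⊥))
    [⅋]  ⊢ (p3⊥ ⅋ p3)
      [Ax]  ⊢ p3, p3⊥
    [⊗]  ⊢ p3, ((p3⊥ ⅋ p3) ⊗ p3⊥)
      [⅋]  ⊢ (p3⊥ ⅋ p3)
        [Ax]  ⊢ p3, p3⊥
      [Ax]  ⊢ p3, p3⊥

Result: YES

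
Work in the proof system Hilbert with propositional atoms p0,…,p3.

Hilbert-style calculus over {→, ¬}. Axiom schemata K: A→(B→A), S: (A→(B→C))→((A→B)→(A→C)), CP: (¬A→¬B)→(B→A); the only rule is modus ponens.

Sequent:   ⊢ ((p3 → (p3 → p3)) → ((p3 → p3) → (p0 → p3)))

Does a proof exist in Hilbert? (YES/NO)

Search for a countermodel by truth-table:
  v=0000: Γ:[] Δ:[((p3 → (p3 → p3)) → ((p3 → p3) → (p0 → p3)))=T] refutes=False
  v=0001: Γ:[] Δ:[((p3 → (p3 → p3)) → ((p3 → p3) → (p0 → p3)))=T] refutes=False
  v=0010: Γ:[] Δ:[((p3 → (p3 → p3)) → ((p3 → p3) → (p0 → p3)))=T] refutes=False
  v=0011: Γ:[] Δ:[((p3 → (p3 → p3)) → ((p3 → p3) → (p0 → p3)))=T] refutes=False
  v=0100: Γ:[] Δ:[((p3 → (p3 → p3)) → ((p3 → p3) → (p0 → p3)))=T] refutes=False
  v=0101: Γ:[] Δ:[((p3 → (p3 → p3)) → ((p3 → p3) → (p0 → p3)))=T] refutes=False
  v=0110: Γ:[] Δ:[((p3 → (p3 → p3)) → ((p3 → p3) → (p0 → p3)))=T] refutes=False
  v=0111: Γ:[] Δ:[((p3 → (p3 → p3)) → ((p3 → p3) → (p0 → p3)))=T] refutes=False
  v=1000: Γ:[] Δ:[((p3 → (p3 → p3)) → ((p3 → p3) → (p0 → p3)))=F] refutes=True  ← countermodel

Result: NO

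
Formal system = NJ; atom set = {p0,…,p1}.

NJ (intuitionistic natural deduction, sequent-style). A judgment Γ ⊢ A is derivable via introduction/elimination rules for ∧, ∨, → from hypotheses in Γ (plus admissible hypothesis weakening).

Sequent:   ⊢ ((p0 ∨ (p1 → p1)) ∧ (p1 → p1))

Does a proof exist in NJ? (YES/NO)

Derivation (root first):
[∧I]  ⊢ ((p0 ∨ (p1 → p1)) ∧ (p1 → p1))
  [∨I₂]  ⊢ (p0 ∨ (p1 → p1))
    [→I]  ⊢ (p1 → p1)
      [Ax] p1 ⊢ p1
  [→I]  ⊢ (p1 → p1)
    [Ax] p1 ⊢ p1

Result: YES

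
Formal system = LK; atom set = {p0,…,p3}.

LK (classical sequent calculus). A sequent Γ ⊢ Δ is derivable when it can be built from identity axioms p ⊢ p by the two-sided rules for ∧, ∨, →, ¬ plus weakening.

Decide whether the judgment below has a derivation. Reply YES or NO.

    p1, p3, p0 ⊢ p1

Proof tree:
[WL] p1, p3, p0 ⊢ p1
  [WL] p1, p3 ⊢ p1
    [Ax] p1 ⊢ p1

Result: YES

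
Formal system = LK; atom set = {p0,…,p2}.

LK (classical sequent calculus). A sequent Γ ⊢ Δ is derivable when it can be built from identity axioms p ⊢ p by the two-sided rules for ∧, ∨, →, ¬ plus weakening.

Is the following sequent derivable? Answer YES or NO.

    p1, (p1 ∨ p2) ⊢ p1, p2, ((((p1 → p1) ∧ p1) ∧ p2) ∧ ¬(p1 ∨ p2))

Proof tree:
[∧R] p1, (p1 ∨ p2) ⊢ p1, p2, ((((p1 → p1) ∧ p1) ∧ p2) ∧ ¬(p1 ∨ p2))
  [∧R] p1, (p1 ∨ p2) ⊢ p1, (((p1 → p1) ∧ p1) ∧ p2)
    [∧R] p1 ⊢ ((p1 → p1) ∧ p1)
      [→R]  ⊢ (p1 → p1)
        [Ax] p1 ⊢ p1
      [Ax] p1 ⊢ p1
    [∨L] (p1 ∨ p2) ⊢ p1, p2
      [Ax] p1 ⊢ p1
      [Ax] p2 ⊢ p2
  [¬R]  ⊢ p1, p2, ¬(p1 ∨ p2)
    [∨L] (p1 ∨ p2) ⊢ p1, p2
      [Ax] p1 ⊢ p1
      [Ax] p2 ⊢ p2

Result: YES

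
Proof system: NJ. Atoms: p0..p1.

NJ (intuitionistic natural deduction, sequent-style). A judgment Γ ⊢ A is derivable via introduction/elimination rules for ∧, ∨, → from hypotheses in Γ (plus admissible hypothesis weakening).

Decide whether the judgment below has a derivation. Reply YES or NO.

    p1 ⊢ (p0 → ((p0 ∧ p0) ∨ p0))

Proof tree:
[→I] p1 ⊢ (p0 → ((p0 ∧ p0) ∨ p0))
  [∨I₁] p1, p0 ⊢ ((p0 ∧ p0) ∨ p0)
    [∧I] p1, p0 ⊢ (p0 ∧ p0)
      [Wk] p0, p1 ⊢ p0
        [Ax] p0 ⊢ p0
      [Ax] p0 ⊢ p0

Result: YES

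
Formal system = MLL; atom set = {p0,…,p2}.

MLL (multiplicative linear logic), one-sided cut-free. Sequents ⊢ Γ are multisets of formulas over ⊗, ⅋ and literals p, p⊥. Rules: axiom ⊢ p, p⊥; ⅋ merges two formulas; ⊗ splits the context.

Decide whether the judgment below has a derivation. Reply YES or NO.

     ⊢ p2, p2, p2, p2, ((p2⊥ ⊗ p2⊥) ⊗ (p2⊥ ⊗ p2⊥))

Proof tree:
[⊗]  ⊢ p2, p2, p2, p2, ((p2⊥ ⊗ p2⊥) ⊗ (p2⊥ ⊗ p2⊥))
  [⊗]  ⊢ p2, p2, (p2⊥ ⊗ p2⊥)
    [Ax]  ⊢ p2, p2⊥
    [Ax]  ⊢ p2, p2⊥
  [⊗]  ⊢ p2, p2, (p2⊥ ⊗ p2⊥)
    [Ax]  ⊢ p2, p2⊥
    [Ax]  ⊢ p2, p2⊥

Result: YES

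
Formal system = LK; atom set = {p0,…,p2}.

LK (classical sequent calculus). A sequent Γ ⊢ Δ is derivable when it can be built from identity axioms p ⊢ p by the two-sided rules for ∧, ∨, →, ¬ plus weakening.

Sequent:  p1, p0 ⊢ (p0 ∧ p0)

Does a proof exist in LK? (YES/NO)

Proof tree:
[∧R] p1, p0 ⊢ (p0 ∧ p0)
  [Ax] p0 ⊢ p0
  [WL] p0, p1 ⊢ p0
    [Ax] p0 ⊢ p0

Result: YES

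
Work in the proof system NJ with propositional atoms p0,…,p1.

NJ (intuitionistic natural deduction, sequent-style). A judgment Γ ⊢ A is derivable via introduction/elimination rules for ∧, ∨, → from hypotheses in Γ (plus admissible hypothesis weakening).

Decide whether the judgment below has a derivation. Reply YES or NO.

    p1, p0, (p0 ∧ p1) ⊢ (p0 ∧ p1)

Derivation (root first):
[Wk] p1, p0, (p0 ∧ p1) ⊢ (p0 ∧ p1)
  [∧I] p1, p0 ⊢ (p0 ∧ p1)
    [Ax] p0 ⊢ p0
    [Ax] p1 ⊢ p1

Result: YES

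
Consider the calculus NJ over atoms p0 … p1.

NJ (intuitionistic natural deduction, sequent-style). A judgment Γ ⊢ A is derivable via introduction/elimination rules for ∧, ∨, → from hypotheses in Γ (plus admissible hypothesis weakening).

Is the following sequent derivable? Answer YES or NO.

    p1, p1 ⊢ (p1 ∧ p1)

Proof tree:
[Wk] p1, p1 ⊢ (p1 ∧ p1)
  [∧I] p1 ⊢ (p1 ∧ p1)
    [Ax] p1 ⊢ p1
    [Ax] p1 ⊢ p1

Result: YES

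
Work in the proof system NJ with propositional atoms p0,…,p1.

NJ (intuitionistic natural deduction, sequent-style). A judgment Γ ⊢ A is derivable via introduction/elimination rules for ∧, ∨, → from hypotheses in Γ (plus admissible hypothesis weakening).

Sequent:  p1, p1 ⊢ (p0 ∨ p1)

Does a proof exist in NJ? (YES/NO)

Derivation trace:
[∨I₂] p1, p1 ⊢ (p0 ∨ p1)
  [Wk] p1, p1 ⊢ p1
    [Ax] p1 ⊢ p1

Result: YES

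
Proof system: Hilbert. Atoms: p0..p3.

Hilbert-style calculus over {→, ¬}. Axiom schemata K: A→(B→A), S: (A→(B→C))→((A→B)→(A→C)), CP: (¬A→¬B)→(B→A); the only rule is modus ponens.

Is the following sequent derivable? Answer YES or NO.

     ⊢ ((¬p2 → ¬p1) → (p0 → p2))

Search for a countermodel by truth-table:
  v=0000: Γ:[] Δ:[((¬p2 → ¬p1) → (p0 → p2))=T] refutes=False
  v=0001: Γ:[] Δ:[((¬p2 → ¬p1) → (p0 → p2))=T] refutes=False
  v=0010: Γ:[] Δ:[((¬p2 → ¬p1) → (p0 → p2))=T] refutes=False
  v=0011: Γ:[] Δ:[((¬p2 → ¬p1) → (p0 → p2))=T] refutes=False
  v=0100: Γ:[] Δ:[((¬p2 → ¬p1) → (p0 → p2))=T] refutes=False
  v=0101: Γ:[] Δ:[((¬p2 → ¬p1) → (p0 → p2))=T] refutes=False
  v=0110: Γ:[] Δ:[((¬p2 → ¬p1) → (p0 → p2))=T] refutes=False
  v=0111: Γ:[] Δ:[((¬p2 → ¬p1) → (p0 → p2))=T] refutes=False
  v=1000: Γ:[] Δ:[((¬p2 → ¬p1) → (p0 → p2))=F] refutes=True  ← countermodel

Result: NO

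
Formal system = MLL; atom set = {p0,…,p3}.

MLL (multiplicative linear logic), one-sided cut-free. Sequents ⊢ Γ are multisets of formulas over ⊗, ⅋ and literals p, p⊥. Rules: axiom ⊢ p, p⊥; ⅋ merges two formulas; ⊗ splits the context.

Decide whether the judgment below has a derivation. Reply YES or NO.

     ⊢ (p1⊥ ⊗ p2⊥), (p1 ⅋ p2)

Derivation (root first):
[⅋]  ⊢ (p1⊥ ⊗ p2⊥), (p1 ⅋ p2)
  [⊗]  ⊢ p1, p2, (p1⊥ ⊗ p2⊥)
    [Ax]  ⊢ p1, p1⊥
    [Ax]  ⊢ p2, p2⊥

Result: YES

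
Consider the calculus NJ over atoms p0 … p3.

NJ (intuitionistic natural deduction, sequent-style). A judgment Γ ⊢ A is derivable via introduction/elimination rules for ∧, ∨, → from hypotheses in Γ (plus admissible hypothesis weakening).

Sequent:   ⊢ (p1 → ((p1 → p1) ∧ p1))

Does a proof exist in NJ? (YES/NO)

Derivation (root first):
[→I]  ⊢ (p1 → ((p1 → p1) ∧ p1))
  [∧I] p1 ⊢ ((p1 → p1) ∧ p1)
    [→I]  ⊢ (p1 → p1)
      [Ax] p1 ⊢ p1
    [Ax] p1 ⊢ p1

Result: YES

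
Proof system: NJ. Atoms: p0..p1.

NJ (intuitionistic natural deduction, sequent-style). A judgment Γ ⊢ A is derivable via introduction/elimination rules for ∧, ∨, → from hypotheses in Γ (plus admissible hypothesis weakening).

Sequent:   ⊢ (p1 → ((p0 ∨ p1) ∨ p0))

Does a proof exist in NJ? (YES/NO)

Derivation trace:
[→I]  ⊢ (p1 → ((p0 ∨ p1) ∨ p0))
  [∨I₁] p1 ⊢ ((p0 ∨ p1) ∨ p0)
    [∨I₂] p1 ⊢ (p0 ∨ p1)
      [Ax] p1 ⊢ p1

Result: YES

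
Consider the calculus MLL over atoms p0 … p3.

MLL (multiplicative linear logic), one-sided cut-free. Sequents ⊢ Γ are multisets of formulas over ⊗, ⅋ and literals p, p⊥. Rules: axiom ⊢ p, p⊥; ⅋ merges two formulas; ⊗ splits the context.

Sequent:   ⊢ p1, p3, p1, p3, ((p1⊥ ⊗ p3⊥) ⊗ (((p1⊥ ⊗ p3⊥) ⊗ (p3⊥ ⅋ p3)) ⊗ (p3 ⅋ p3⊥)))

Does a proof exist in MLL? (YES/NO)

Proof tree:
[⊗]  ⊢ p1, p3, p1, p3, ((p1⊥ ⊗ p3⊥) ⊗ (((p1⊥ ⊗ p3⊥) ⊗ (p3⊥ ⅋ p3)) ⊗ (p3 ⅋ p3⊥)))
  [⊗]  ⊢ p1, p3, (p1⊥ ⊗ p3⊥)
    [Ax]  ⊢ p1, p1⊥
    [Ax]  ⊢ p3, p3⊥
  [⊗]  ⊢ p1, p3, (((p1⊥ ⊗ p3⊥) ⊗ (p3⊥ ⅋ p3)) ⊗ (p3 ⅋ p3⊥))
    [⊗]  ⊢ p1, p3, ((p1⊥ ⊗ p3⊥) ⊗ (p3⊥ ⅋ p3))
      [⊗]  ⊢ p1, p3, (p1⊥ ⊗ p3⊥)
        [Ax]  ⊢ p1, p1⊥
        [Ax]  ⊢ p3, p3⊥
      [⅋]  ⊢ (p3⊥ ⅋ p3)
        [Ax]  ⊢ p3, p3⊥
    [⅋]  ⊢ (p3 ⅋ p3⊥)
      [Ax]  ⊢ p3, p3⊥

Result: YES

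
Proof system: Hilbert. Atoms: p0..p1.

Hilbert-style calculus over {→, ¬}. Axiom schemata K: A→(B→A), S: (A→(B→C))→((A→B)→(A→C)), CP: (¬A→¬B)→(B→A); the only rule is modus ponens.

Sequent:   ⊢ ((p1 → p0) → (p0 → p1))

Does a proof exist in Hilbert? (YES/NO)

Enumerate valuations to refute Γ ⊢ Δ:
  v=00: Γ:[] Δ:[((p1 → p0) → (p0 → p1))=T] refutes=False
  v=01: Γ:[] Δ:[((p1 → p0) → (p0 → p1))=T] refutes=False
  v=10: Γ:[] Δ:[((p1 → p0) → (p0 → p1))=F] refutes=True  ← countermodel

Result: NO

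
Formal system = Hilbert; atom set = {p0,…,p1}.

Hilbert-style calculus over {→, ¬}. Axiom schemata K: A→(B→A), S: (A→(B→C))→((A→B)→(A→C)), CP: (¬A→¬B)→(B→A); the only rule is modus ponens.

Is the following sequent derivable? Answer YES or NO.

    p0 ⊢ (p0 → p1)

Enumerate valuations to refute Γ ⊢ Δ:
  v=00: Γ:[p0=F] Δ:[(p0 → p1)=T] refutes=False
  v=01: Γ:[p0=F] Δ:[(p0 → p1)=T] refutes=False
  v=10: Γ:[p0=T] Δ:[(p0 → p1)=F] refutes=True  ← countermodel

Result: NO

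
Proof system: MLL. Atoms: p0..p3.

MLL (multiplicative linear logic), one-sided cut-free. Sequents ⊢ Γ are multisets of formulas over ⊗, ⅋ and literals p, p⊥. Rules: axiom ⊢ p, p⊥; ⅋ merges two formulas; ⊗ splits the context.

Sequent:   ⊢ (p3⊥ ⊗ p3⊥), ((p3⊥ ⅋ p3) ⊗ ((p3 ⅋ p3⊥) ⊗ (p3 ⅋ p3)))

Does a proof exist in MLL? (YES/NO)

Proof tree:
[⊗]  ⊢ (p3⊥ ⊗ p3⊥), ((p3⊥ ⅋ p3) ⊗ ((p3 ⅋ p3⊥) ⊗ (p3 ⅋ p3)))
  [⅋]  ⊢ (p3⊥ ⅋ p3)
    [Ax]  ⊢ p3, p3⊥
  [⊗]  ⊢ (p3⊥ ⊗ p3⊥), ((p3 ⅋ p3⊥) ⊗ (p3 ⅋ p3))
    [⅋]  ⊢ (p3 ⅋ p3⊥)
      [Ax]  ⊢ p3, p3⊥
    [⅋]  ⊢ (p3⊥ ⊗ p3⊥), (p3 ⅋ p3)
      [⊗]  ⊢ p3, p3, (p3⊥ ⊗ p3⊥)
        [Ax]  ⊢ p3, p3⊥
        [Ax]  ⊢ p3, p3⊥

Result: YES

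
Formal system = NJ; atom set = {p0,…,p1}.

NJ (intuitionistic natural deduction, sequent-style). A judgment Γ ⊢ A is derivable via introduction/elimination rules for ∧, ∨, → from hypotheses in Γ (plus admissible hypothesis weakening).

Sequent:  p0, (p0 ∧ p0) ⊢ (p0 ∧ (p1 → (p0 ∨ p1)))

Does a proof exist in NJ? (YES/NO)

Derivation (root first):
[Wk] p0, (p0 ∧ p0) ⊢ (p0 ∧ (p1 → (p0 ∨ p1)))
  [∧I] p0 ⊢ (p0 ∧ (p1 → (p0 ∨ p1)))
    [Ax] p0 ⊢ p0
    [→I]  ⊢ (p1 → (p0 ∨ p1))
      [∨I₂] p1 ⊢ (p0 ∨ p1)
        [Ax] p1 ⊢ p1

Result: YES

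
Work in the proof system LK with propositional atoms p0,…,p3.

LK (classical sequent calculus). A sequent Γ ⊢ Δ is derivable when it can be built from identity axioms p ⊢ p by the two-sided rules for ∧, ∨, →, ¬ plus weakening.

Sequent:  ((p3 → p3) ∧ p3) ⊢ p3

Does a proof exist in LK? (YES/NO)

Derivation trace:
[∧L] ((p3 → p3) ∧ p3) ⊢ p3
  [→L] p3, (p3 → p3) ⊢ p3
    [Ax] p3 ⊢ p3
    [Ax] p3 ⊢ p3

Result: YES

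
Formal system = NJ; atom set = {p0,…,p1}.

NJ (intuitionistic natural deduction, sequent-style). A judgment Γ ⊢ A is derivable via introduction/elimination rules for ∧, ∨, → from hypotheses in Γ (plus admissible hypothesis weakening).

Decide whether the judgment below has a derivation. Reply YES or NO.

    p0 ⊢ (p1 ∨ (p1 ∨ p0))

Proof tree:
[∨I₂] p0 ⊢ (p1 ∨ (p1 ∨ p0))
  [∨I₂] p0 ⊢ (p1 ∨ p0)
    [Ax] p0 ⊢ p0

Result: YES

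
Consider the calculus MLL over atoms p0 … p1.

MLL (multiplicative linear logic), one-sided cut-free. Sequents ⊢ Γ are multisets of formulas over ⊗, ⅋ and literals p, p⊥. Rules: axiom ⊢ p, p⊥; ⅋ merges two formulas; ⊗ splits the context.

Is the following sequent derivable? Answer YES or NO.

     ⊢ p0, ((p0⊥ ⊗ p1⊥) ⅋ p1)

Proof tree:
[⅋]  ⊢ p0, ((p0⊥ ⊗ p1⊥) ⅋ p1)
  [⊗]  ⊢ p0, p1, (p0⊥ ⊗ p1⊥)
    [Ax]  ⊢ p0, p0⊥
    [Ax]  ⊢ p1, p1⊥

Result: YES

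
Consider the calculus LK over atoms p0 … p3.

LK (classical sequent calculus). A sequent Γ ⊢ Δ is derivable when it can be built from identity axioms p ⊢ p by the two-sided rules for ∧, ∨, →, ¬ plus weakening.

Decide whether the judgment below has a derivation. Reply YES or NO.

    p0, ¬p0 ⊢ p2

Derivation trace:
[WR] p0, ¬p0 ⊢ p2
  [¬L] p0, ¬p0 ⊢ 
    [Ax] p0 ⊢ p0

Result: YES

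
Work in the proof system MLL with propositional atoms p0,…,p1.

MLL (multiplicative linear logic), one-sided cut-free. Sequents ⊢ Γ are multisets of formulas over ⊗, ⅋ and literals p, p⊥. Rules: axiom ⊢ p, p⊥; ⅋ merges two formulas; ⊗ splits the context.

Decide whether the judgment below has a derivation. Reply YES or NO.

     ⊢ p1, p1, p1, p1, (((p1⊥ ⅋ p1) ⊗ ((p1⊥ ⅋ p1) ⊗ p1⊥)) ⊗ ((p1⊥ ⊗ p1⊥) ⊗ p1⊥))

Proof tree:
[⊗]  ⊢ p1, p1, p1, p1, (((p1⊥ ⅋ p1) ⊗ ((p1⊥ ⅋ p1) ⊗ p1⊥)) ⊗ ((p1⊥ ⊗ p1⊥) ⊗ p1⊥))
  [⊗]  ⊢ p1, ((p1⊥ ⅋ p1) ⊗ ((p1⊥ ⅋ p1) ⊗ p1⊥))
    [⅋]  ⊢ (p1⊥ ⅋ p1)
      [Ax]  ⊢ p1, p1⊥
    [⊗]  ⊢ p1, ((p1⊥ ⅋ p1) ⊗ p1⊥)
      [⅋]  ⊢ (p1⊥ ⅋ p1)
        [Ax]  ⊢ p1, p1⊥
      [Ax]  ⊢ p1, p1⊥
  [⊗]  ⊢ p1, p1, p1, ((p1⊥ ⊗ p1⊥) ⊗ p1⊥)
    [⊗]  ⊢ p1, p1, (p1⊥ ⊗ p1⊥)
      [Ax]  ⊢ p1, p1⊥
      [Ax]  ⊢ p1, p1⊥
    [Ax]  ⊢ p1, p1⊥

Result: YES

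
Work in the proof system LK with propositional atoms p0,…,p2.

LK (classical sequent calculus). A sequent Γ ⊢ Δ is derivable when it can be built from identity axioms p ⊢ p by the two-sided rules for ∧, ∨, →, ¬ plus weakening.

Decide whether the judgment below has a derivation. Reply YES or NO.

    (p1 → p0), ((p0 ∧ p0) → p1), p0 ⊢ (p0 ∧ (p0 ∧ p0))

Derivation trace:
[∧R] (p1 → p0), ((p0 ∧ p0) → p1), p0 ⊢ (p0 ∧ (p0 ∧ p0))
  [Ax] p0 ⊢ p0
  [→L] ((p0 ∧ p0) → p1), p0, (p1 → p0) ⊢ (p0 ∧ p0)
    [→L] p0, ((p0 ∧ p0) → p1) ⊢ p1
      [∧R] p0 ⊢ (p0 ∧ p0)
        [Ax] p0 ⊢ p0
        [Ax] p0 ⊢ p0
      [Ax] p1 ⊢ p1
    [∧R] p0 ⊢ (p0 ∧ p0)
      [Ax] p0 ⊢ p0
      [Ax] p0 ⊢ p0

Result: YES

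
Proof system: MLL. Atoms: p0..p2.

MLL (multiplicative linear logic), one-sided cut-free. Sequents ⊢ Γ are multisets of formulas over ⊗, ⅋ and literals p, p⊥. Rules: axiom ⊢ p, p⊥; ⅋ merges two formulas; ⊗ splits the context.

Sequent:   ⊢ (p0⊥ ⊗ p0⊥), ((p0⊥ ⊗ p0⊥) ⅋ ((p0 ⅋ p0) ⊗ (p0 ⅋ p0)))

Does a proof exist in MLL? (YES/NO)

Derivation (root first):
[⅋]  ⊢ (p0⊥ ⊗ p0⊥), ((p0⊥ ⊗ p0⊥) ⅋ ((p0 ⅋ p0) ⊗ (p0 ⅋ p0)))
  [⊗]  ⊢ (p0⊥ ⊗ p0⊥), (p0⊥ ⊗ p0⊥), ((p0 ⅋ p0) ⊗ (p0 ⅋ p0))
    [⅋]  ⊢ (p0⊥ ⊗ p0⊥), (p0 ⅋ p0)
      [⊗]  ⊢ p0, p0, (p0⊥ ⊗ p0⊥)
        [Ax]  ⊢ p0, p0⊥
        [Ax]  ⊢ p0, p0⊥
    [⅋]  ⊢ (p0⊥ ⊗ p0⊥), (p0 ⅋ p0)
      [⊗]  ⊢ p0, p0, (p0⊥ ⊗ p0⊥)
        [Ax]  ⊢ p0, p0⊥
        [Ax]  ⊢ p0, p0⊥

Result: YES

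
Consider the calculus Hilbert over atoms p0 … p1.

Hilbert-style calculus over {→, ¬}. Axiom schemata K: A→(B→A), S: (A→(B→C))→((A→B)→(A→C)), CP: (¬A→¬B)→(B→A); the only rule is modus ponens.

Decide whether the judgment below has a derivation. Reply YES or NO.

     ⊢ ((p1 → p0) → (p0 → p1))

Truth-table refutation:
  v=00: Γ:[] Δ:[((p1 → p0) → (p0 → p1))=T] refutes=False
  v=01: Γ:[] Δ:[((p1 → p0) → (p0 → p1))=T] refutes=False
  v=10: Γ:[] Δ:[((p1 → p0) → (p0 → p1))=F] refutes=True  ← countermodel

Result: NO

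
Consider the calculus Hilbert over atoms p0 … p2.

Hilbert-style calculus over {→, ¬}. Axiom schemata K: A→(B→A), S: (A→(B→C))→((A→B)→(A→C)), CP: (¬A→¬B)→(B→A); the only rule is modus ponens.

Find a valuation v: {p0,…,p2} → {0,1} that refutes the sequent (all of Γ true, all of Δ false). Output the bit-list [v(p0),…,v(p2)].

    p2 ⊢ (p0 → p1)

Search for a countermodel by truth-table:
  v=000: Γ:[p2=F] Δ:[(p0 → p1)=T] refutes=False
  v=001: Γ:[p2=T] Δ:[(p0 → p1)=T] refutes=False
  v=010: Γ:[p2=F] Δ:[(p0 → p1)=T] refutes=False
  v=011: Γ:[p2=T] Δ:[(p0 → p1)=T] refutes=False
  v=100: Γ:[p2=F] Δ:[(p0 → p1)=F] refutes=False
  v=101: Γ:[p2=T] Δ:[(p0 → p1)=F] refutes=True  ← countermodel

Result: [1, 0, 1]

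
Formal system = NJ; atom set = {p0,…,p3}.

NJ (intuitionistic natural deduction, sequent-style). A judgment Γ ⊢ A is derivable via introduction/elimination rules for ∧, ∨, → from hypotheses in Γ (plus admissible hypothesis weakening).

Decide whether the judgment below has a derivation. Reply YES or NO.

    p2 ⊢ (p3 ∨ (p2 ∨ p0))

Derivation (root first):
[∨I₂] p2 ⊢ (p3 ∨ (p2 ∨ p0))
  [∨I₁] p2 ⊢ (p2 ∨ p0)
    [Ax] p2 ⊢ p2

Result: YES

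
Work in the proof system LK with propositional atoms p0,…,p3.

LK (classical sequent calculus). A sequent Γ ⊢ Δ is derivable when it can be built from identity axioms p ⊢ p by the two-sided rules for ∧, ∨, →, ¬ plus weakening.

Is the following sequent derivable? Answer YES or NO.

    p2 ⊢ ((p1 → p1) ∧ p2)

Derivation trace:
[∧R] p2 ⊢ ((p1 → p1) ∧ p2)
  [→R]  ⊢ (p1 → p1)
    [Ax] p1 ⊢ p1
  [Ax] p2 ⊢ p2

Result: YES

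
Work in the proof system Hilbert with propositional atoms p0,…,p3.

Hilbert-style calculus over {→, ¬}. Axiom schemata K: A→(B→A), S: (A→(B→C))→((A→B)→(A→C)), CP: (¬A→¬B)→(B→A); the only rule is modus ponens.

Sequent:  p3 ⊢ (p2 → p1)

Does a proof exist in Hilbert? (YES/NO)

Enumerate valuations to refute Γ ⊢ Δ:
  v=0000: Γ:[p3=F] Δ:[(p2 → p1)=T] refutes=False
  v=0001: Γ:[p3=T] Δ:[(p2 → p1)=T] refutes=False
  v=0010: Γ:[p3=F] Δ:[(p2 → p1)=F] refutes=False
  v=0011: Γ:[p3=T] Δ:[(p2 → p1)=F] refutes=True  ← countermodel

Result: NO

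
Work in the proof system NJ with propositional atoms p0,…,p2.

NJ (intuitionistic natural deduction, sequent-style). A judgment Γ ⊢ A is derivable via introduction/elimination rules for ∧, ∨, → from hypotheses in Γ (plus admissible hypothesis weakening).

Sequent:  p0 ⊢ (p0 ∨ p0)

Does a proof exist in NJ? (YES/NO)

Derivation trace:
[→E] p0 ⊢ (p0 ∨ p0)
  [→I]  ⊢ (p0 → (p0 ∨ p0))
    [∨I₂] p0 ⊢ (p0 ∨ p0)
      [Ax] p0 ⊢ p0
  [Ax] p0 ⊢ p0

Result: YES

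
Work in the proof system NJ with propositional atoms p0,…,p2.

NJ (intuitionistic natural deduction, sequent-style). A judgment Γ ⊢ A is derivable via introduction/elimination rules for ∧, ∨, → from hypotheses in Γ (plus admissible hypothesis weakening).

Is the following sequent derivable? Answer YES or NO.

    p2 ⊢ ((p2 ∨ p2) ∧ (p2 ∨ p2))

Derivation trace:
[∧I] p2 ⊢ ((p2 ∨ p2) ∧ (p2 ∨ p2))
  [∨I₁] p2 ⊢ (p2 ∨ p2)
    [→E] p2 ⊢ p2
      [→I]  ⊢ (p2 → p2)
        [Ax] p2 ⊢ p2
      [Ax] p2 ⊢ p2
  [∨I₁] p2 ⊢ (p2 ∨ p2)
    [→E] p2 ⊢ p2
      [→I]  ⊢ (p2 → p2)
        [Ax] p2 ⊢ p2
      [Ax] p2 ⊢ p2

Result: YES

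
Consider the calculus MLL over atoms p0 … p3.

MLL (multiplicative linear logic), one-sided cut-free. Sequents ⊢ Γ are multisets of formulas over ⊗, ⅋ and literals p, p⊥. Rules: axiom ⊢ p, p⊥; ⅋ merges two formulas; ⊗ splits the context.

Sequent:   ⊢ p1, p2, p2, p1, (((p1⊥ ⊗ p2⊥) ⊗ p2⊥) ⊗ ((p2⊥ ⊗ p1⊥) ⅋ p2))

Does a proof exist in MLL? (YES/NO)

Proof tree:
[⊗]  ⊢ p1, p2, p2, p1, (((p1⊥ ⊗ p2⊥) ⊗ p2⊥) ⊗ ((p2⊥ ⊗ p1⊥) ⅋ p2))
  [⊗]  ⊢ p1, p2, p2, ((p1⊥ ⊗ p2⊥) ⊗ p2⊥)
    [⊗]  ⊢ p1, p2, (p1⊥ ⊗ p2⊥)
      [Ax]  ⊢ p1, p1⊥
      [Ax]  ⊢ p2, p2⊥
    [Ax]  ⊢ p2, p2⊥
  [⅋]  ⊢ p1, ((p2⊥ ⊗ p1⊥) ⅋ p2)
    [⊗]  ⊢ p2, p1, (p2⊥ ⊗ p1⊥)
      [Ax]  ⊢ p2, p2⊥
      [Ax]  ⊢ p1, p1⊥

Result: YES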